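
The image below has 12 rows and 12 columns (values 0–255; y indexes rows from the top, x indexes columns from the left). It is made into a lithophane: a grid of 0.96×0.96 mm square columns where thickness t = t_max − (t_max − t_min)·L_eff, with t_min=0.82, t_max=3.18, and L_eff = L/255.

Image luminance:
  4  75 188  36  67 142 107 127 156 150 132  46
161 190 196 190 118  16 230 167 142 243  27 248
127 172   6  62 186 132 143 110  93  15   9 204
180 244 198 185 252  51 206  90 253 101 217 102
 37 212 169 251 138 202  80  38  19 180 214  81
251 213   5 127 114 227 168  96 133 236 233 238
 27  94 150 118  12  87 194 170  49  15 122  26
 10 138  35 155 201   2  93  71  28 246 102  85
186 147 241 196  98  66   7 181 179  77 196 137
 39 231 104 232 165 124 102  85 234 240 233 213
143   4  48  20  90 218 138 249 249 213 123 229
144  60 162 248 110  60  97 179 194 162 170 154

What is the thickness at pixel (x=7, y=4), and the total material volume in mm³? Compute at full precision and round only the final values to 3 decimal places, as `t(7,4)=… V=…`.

span = t_max - t_min = 3.18 - 0.82 = 2.360
L(7,4) = 38, L_eff = 38/255 = 0.149020
t(7,4) = 3.18 - 2.360·0.149020 = 2.828
Σt over all 12·12 pixels = 352981/1275 ≈ 276.8478431
V = pitch²·Σt = 0.96²·352981/1275 = 255.143

t(7,4)=2.828 V=255.143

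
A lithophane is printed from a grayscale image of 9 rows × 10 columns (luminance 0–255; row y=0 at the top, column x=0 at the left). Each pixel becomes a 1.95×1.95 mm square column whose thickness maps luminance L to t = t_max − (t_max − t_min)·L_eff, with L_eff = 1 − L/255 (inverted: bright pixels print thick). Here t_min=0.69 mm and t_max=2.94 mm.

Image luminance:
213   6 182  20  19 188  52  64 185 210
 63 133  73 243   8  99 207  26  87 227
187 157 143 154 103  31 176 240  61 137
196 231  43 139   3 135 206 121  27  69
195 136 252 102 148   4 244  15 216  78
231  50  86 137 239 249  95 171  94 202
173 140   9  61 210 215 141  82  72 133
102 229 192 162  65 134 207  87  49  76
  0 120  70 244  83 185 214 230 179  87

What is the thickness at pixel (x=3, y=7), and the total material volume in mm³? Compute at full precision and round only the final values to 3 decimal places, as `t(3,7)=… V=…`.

span = t_max - t_min = 2.94 - 0.69 = 2.250
L(3,7) = 162, L_eff = 1 - 162/255 = 0.364706 (inverted)
t(3,7) = 2.94 - 2.250·0.364706 = 2.119
Σt over all 9·10 pixels = 56391/340 ≈ 165.8558824
V = pitch²·Σt = 1.95²·56391/340 = 630.667

t(3,7)=2.119 V=630.667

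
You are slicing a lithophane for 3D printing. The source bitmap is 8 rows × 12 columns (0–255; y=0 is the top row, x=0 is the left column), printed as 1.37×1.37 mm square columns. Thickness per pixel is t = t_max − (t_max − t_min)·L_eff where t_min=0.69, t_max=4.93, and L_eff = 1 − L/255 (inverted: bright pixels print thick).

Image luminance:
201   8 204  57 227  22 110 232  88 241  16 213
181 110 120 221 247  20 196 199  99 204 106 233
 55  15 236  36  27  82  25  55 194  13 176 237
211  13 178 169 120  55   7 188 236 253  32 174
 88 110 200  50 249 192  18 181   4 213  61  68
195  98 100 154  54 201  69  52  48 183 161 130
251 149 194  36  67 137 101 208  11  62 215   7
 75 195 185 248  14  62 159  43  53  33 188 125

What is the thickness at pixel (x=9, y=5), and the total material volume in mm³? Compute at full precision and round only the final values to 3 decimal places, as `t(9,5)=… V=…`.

t(9,5)=3.733 V=500.040

span = t_max - t_min = 4.93 - 0.69 = 4.240
L(9,5) = 183, L_eff = 1 - 183/255 = 0.282353 (inverted)
t(9,5) = 4.93 - 4.240·0.282353 = 3.733
Σt over all 8·12 pixels = 566138/2125 ≈ 266.4178824
V = pitch²·Σt = 1.37²·566138/2125 = 500.040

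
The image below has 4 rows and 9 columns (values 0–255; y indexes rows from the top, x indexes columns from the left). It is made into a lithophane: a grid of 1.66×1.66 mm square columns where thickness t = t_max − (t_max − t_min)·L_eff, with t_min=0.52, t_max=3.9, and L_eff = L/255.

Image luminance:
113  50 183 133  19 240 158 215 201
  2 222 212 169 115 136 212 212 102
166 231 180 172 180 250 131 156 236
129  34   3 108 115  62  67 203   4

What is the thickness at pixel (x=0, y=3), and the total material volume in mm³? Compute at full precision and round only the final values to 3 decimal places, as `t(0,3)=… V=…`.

t(0,3)=2.190 V=199.841

span = t_max - t_min = 3.9 - 0.52 = 3.380
L(0,3) = 129, L_eff = 129/255 = 0.505882
t(0,3) = 3.9 - 3.380·0.505882 = 2.190
Σt over all 4·9 pixels = 308217/4250 ≈ 72.5216471
V = pitch²·Σt = 1.66²·308217/4250 = 199.841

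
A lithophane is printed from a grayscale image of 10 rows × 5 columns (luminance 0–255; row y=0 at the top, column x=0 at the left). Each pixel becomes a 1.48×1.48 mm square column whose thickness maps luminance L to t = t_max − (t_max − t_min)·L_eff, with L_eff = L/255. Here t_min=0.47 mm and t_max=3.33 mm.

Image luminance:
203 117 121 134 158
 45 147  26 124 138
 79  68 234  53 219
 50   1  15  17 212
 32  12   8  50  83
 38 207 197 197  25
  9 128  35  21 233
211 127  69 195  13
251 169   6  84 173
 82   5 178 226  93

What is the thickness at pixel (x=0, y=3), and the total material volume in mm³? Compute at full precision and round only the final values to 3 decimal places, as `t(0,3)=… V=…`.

span = t_max - t_min = 3.33 - 0.47 = 2.860
L(0,3) = 50, L_eff = 50/255 = 0.196078
t(0,3) = 3.33 - 2.860·0.196078 = 2.769
Σt over all 10·5 pixels = 1362401/12750 ≈ 106.8549804
V = pitch²·Σt = 1.48²·1362401/12750 = 234.055

t(0,3)=2.769 V=234.055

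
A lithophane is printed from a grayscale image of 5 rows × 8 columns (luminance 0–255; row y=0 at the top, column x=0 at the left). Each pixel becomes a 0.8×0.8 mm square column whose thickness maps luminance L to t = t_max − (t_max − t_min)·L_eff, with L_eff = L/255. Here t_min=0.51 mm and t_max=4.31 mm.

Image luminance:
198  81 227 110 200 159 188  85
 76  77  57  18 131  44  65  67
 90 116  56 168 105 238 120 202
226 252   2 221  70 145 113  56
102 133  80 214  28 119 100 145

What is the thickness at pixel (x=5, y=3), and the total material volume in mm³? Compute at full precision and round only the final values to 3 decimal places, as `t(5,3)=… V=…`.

t(5,3)=2.149 V=63.756

span = t_max - t_min = 4.31 - 0.51 = 3.800
L(5,3) = 145, L_eff = 145/255 = 0.568627
t(5,3) = 4.31 - 3.800·0.568627 = 2.149
Σt over all 5·8 pixels = 42338/425 ≈ 99.6188235
V = pitch²·Σt = 0.8²·42338/425 = 63.756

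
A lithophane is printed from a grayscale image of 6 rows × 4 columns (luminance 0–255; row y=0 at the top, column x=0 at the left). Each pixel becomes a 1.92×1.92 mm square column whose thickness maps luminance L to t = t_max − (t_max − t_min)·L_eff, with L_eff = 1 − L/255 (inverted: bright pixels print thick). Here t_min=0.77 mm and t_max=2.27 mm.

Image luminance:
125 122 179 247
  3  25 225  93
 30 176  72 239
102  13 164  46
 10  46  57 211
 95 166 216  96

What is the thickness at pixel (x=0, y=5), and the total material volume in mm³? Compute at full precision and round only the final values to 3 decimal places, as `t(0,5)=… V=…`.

t(0,5)=1.329 V=127.931

span = t_max - t_min = 2.27 - 0.77 = 1.500
L(0,5) = 95, L_eff = 1 - 95/255 = 0.627451 (inverted)
t(0,5) = 2.27 - 1.500·0.627451 = 1.329
Σt over all 6·4 pixels = 14749/425 ≈ 34.7035294
V = pitch²·Σt = 1.92²·14749/425 = 127.931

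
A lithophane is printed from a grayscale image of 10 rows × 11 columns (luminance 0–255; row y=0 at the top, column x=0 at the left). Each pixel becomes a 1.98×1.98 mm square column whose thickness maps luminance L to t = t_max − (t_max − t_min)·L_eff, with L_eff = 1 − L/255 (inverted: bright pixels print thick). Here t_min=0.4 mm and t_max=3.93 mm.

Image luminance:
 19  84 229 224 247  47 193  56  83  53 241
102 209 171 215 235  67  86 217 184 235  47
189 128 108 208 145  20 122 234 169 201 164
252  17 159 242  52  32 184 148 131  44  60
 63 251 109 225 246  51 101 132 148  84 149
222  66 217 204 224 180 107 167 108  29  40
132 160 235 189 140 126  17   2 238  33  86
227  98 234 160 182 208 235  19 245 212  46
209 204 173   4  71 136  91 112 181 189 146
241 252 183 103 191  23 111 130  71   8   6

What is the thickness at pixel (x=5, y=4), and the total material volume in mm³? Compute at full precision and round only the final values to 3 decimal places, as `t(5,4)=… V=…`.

span = t_max - t_min = 3.93 - 0.4 = 3.530
L(5,4) = 51, L_eff = 1 - 51/255 = 0.800000 (inverted)
t(5,4) = 3.93 - 3.530·0.800000 = 1.106
Σt over all 10·11 pixels = 438037/1700 ≈ 257.6688235
V = pitch²·Σt = 1.98²·438037/1700 = 1010.165

t(5,4)=1.106 V=1010.165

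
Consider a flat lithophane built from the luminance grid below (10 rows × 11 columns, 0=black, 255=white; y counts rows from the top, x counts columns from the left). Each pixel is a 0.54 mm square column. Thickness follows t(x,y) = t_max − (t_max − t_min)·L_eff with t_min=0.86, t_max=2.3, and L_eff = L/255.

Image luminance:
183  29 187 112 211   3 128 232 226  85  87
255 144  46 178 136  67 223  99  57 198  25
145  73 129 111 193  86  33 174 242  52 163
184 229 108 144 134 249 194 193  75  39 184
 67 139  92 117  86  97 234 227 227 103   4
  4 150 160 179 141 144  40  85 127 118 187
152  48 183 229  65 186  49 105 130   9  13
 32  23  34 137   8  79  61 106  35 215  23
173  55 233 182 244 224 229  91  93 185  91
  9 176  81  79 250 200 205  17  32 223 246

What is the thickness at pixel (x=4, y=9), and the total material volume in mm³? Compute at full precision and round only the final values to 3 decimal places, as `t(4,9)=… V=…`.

t(4,9)=0.888 V=50.700

span = t_max - t_min = 2.3 - 0.86 = 1.440
L(4,9) = 250, L_eff = 250/255 = 0.980392
t(4,9) = 2.3 - 1.440·0.980392 = 0.888
Σt over all 10·11 pixels = 369469/2125 ≈ 173.8677647
V = pitch²·Σt = 0.54²·369469/2125 = 50.700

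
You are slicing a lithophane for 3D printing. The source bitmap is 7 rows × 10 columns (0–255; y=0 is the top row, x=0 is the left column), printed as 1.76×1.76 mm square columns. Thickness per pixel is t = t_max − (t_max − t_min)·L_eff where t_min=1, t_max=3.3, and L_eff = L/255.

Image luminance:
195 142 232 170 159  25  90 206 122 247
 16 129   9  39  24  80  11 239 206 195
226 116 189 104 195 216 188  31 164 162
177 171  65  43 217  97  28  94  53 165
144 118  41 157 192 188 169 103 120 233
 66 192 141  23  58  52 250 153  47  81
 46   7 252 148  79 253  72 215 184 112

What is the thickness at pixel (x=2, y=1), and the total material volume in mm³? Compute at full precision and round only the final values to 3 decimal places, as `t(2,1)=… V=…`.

span = t_max - t_min = 3.3 - 1 = 2.300
L(2,1) = 9, L_eff = 9/255 = 0.035294
t(2,1) = 3.3 - 2.300·0.035294 = 3.219
Σt over all 7·10 pixels = 378991/2550 ≈ 148.6239216
V = pitch²·Σt = 1.76²·378991/2550 = 460.377

t(2,1)=3.219 V=460.377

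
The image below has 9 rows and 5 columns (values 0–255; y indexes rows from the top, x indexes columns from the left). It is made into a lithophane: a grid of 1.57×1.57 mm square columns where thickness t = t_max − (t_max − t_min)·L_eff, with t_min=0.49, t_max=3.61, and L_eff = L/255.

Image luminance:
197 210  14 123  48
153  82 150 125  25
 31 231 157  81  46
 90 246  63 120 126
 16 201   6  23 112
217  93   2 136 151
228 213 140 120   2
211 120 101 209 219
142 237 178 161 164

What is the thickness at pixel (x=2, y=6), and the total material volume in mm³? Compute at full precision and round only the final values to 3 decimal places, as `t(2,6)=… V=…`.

span = t_max - t_min = 3.61 - 0.49 = 3.120
L(2,6) = 140, L_eff = 140/255 = 0.549020
t(2,6) = 3.61 - 3.120·0.549020 = 1.897
Σt over all 9·5 pixels = 157189/1700 ≈ 92.4641176
V = pitch²·Σt = 1.57²·157189/1700 = 227.915

t(2,6)=1.897 V=227.915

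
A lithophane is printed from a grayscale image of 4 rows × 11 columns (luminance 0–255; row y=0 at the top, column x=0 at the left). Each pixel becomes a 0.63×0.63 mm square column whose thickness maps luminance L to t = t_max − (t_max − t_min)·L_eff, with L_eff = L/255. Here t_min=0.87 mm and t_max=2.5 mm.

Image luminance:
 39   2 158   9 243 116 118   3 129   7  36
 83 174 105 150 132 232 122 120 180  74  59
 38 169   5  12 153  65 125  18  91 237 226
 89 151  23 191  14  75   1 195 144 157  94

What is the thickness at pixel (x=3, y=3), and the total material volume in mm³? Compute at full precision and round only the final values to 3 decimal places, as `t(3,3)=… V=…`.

span = t_max - t_min = 2.5 - 0.87 = 1.630
L(3,3) = 191, L_eff = 191/255 = 0.749020
t(3,3) = 2.5 - 1.630·0.749020 = 1.279
Σt over all 4·11 pixels = 515267/6375 ≈ 80.8261961
V = pitch²·Σt = 0.63²·515267/6375 = 32.080

t(3,3)=1.279 V=32.080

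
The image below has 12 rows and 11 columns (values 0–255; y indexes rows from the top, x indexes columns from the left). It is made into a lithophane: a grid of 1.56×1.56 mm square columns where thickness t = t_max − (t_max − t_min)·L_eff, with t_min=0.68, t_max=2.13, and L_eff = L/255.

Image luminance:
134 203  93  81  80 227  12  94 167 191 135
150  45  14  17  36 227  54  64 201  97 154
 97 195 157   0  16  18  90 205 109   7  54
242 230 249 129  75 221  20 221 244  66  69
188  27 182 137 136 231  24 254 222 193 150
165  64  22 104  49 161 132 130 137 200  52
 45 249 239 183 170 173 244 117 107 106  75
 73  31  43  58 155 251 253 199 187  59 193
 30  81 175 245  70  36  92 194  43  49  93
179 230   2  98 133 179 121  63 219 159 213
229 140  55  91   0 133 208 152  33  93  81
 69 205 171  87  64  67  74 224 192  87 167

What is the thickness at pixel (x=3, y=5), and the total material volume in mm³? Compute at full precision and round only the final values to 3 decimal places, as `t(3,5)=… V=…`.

t(3,5)=1.539 V=453.328

span = t_max - t_min = 2.13 - 0.68 = 1.450
L(3,5) = 104, L_eff = 104/255 = 0.407843
t(3,5) = 2.13 - 1.450·0.407843 = 1.539
Σt over all 12·11 pixels = 158337/850 ≈ 186.2788235
V = pitch²·Σt = 1.56²·158337/850 = 453.328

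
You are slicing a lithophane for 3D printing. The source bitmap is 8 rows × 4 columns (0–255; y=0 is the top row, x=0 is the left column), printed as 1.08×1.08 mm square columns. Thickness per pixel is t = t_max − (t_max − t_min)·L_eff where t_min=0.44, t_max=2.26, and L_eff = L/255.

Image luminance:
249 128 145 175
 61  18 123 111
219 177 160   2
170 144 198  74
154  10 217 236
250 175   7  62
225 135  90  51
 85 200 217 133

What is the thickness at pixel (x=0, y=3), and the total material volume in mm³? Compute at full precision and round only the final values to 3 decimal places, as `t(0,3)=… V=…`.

span = t_max - t_min = 2.26 - 0.44 = 1.820
L(0,3) = 170, L_eff = 170/255 = 0.666667
t(0,3) = 2.26 - 1.820·0.666667 = 1.047
Σt over all 8·4 pixels = 173863/4250 ≈ 40.9089412
V = pitch²·Σt = 1.08²·173863/4250 = 47.716

t(0,3)=1.047 V=47.716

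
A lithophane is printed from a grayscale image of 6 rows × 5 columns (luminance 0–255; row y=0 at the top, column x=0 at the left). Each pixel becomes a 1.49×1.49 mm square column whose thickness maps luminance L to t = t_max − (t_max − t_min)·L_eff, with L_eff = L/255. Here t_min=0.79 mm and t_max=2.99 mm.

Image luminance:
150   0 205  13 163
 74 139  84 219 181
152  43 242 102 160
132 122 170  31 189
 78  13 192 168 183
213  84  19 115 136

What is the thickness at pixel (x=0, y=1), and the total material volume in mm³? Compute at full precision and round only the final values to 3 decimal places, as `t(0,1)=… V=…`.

span = t_max - t_min = 2.99 - 0.79 = 2.200
L(0,1) = 74, L_eff = 74/255 = 0.290196
t(0,1) = 2.99 - 2.200·0.290196 = 2.352
Σt over all 6·5 pixels = 145751/2550 ≈ 57.1572549
V = pitch²·Σt = 1.49²·145751/2550 = 126.895

t(0,1)=2.352 V=126.895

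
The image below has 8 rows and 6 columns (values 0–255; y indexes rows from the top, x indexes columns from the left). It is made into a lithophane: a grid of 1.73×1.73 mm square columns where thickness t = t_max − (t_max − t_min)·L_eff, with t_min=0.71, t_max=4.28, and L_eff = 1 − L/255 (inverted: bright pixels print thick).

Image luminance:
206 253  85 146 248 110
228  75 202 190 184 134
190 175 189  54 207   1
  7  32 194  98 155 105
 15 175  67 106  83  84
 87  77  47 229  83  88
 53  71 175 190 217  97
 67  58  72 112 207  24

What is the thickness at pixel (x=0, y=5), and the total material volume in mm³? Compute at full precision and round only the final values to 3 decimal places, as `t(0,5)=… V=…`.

span = t_max - t_min = 4.28 - 0.71 = 3.570
L(0,5) = 87, L_eff = 1 - 87/255 = 0.658824 (inverted)
t(0,5) = 4.28 - 3.570·0.658824 = 1.928
Σt over all 8·6 pixels = 117.408
V = pitch²·Σt = 1.73²·117.408 = 351.390

t(0,5)=1.928 V=351.390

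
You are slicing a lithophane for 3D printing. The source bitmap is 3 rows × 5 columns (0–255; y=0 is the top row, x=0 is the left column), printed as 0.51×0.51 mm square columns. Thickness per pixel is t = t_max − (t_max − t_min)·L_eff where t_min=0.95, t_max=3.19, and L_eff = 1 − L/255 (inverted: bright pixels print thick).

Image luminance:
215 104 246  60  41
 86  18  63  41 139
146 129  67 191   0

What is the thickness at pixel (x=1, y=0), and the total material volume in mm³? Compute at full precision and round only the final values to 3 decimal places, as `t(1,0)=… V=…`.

span = t_max - t_min = 3.19 - 0.95 = 2.240
L(1,0) = 104, L_eff = 1 - 104/255 = 0.592157 (inverted)
t(1,0) = 3.19 - 2.240·0.592157 = 1.864
Σt over all 3·5 pixels = 709679/25500 ≈ 27.8305490
V = pitch²·Σt = 0.51²·709679/25500 = 7.239

t(1,0)=1.864 V=7.239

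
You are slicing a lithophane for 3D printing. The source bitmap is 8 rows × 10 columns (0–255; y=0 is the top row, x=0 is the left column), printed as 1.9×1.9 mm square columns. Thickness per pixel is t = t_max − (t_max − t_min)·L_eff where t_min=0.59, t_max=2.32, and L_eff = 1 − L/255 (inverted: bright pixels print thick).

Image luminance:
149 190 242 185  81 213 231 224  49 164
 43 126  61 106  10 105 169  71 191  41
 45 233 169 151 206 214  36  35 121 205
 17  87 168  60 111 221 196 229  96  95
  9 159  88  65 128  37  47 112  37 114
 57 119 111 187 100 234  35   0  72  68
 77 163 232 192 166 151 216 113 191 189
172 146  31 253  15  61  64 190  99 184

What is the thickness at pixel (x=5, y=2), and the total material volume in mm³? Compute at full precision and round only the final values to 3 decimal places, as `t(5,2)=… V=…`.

span = t_max - t_min = 2.32 - 0.59 = 1.730
L(5,2) = 214, L_eff = 1 - 214/255 = 0.160784 (inverted)
t(5,2) = 2.32 - 1.730·0.160784 = 2.042
Σt over all 8·10 pixels = 17287/150 ≈ 115.2466667
V = pitch²·Σt = 1.9²·17287/150 = 416.040

t(5,2)=2.042 V=416.040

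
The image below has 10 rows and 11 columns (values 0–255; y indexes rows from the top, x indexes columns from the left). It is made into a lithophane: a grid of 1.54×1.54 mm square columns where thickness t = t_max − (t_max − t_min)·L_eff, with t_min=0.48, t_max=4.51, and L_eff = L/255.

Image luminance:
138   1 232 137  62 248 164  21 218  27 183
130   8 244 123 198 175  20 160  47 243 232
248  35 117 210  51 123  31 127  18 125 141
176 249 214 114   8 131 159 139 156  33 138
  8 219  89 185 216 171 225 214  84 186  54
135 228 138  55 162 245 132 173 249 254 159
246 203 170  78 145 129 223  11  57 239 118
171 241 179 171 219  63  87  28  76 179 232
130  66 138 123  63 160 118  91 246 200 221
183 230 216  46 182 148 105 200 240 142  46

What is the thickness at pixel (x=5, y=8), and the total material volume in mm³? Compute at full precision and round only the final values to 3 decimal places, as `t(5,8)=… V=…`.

span = t_max - t_min = 4.51 - 0.48 = 4.030
L(5,8) = 160, L_eff = 160/255 = 0.627451
t(5,8) = 4.51 - 4.030·0.627451 = 1.981
Σt over all 10·11 pixels = 520439/2125 ≈ 244.9124706
V = pitch²·Σt = 1.54²·520439/2125 = 580.834

t(5,8)=1.981 V=580.834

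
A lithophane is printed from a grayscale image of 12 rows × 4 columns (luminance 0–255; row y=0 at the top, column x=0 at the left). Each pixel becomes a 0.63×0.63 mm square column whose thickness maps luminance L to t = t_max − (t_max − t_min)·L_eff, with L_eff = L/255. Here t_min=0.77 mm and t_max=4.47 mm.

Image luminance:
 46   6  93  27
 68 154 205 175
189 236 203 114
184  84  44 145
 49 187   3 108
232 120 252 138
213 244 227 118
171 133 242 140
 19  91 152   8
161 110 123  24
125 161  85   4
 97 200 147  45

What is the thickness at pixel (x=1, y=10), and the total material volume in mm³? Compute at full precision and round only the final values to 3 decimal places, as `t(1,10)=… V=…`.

span = t_max - t_min = 4.47 - 0.77 = 3.700
L(1,10) = 161, L_eff = 161/255 = 0.631373
t(1,10) = 4.47 - 3.700·0.631373 = 2.134
Σt over all 12·4 pixels = 53559/425 ≈ 126.0211765
V = pitch²·Σt = 0.63²·53559/425 = 50.018

t(1,10)=2.134 V=50.018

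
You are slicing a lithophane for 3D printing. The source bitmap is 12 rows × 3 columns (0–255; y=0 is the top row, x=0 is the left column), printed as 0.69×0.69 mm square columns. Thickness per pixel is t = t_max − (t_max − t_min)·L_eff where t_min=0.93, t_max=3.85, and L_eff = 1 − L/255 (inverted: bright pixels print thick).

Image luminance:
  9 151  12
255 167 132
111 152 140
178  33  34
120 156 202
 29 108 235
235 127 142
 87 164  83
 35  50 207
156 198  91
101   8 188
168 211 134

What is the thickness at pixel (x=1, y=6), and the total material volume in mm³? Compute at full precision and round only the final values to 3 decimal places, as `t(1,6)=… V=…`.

t(1,6)=2.384 V=41.067

span = t_max - t_min = 3.85 - 0.93 = 2.920
L(1,6) = 127, L_eff = 1 - 127/255 = 0.501961 (inverted)
t(1,6) = 3.85 - 2.920·0.501961 = 2.384
Σt over all 12·3 pixels = 549892/6375 ≈ 86.2575686
V = pitch²·Σt = 0.69²·549892/6375 = 41.067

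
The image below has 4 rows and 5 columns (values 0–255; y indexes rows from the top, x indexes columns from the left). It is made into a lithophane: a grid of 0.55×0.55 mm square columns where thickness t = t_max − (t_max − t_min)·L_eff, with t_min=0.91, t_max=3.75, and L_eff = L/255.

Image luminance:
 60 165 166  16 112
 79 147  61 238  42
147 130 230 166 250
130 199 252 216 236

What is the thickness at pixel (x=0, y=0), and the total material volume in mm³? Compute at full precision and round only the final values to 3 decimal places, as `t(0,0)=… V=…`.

t(0,0)=3.082 V=12.439

span = t_max - t_min = 3.75 - 0.91 = 2.840
L(0,0) = 60, L_eff = 60/255 = 0.235294
t(0,0) = 3.75 - 2.840·0.235294 = 3.082
Σt over all 4·5 pixels = 87381/2125 ≈ 41.1204706
V = pitch²·Σt = 0.55²·87381/2125 = 12.439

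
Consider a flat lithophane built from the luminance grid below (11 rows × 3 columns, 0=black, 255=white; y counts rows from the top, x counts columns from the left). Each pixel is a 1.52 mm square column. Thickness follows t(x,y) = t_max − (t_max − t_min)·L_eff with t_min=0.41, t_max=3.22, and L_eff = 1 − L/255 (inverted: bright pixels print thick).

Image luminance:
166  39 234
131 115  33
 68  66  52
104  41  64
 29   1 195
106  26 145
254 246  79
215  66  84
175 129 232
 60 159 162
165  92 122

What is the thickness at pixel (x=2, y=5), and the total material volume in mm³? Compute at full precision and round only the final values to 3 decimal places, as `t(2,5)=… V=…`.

span = t_max - t_min = 3.22 - 0.41 = 2.810
L(2,5) = 145, L_eff = 1 - 145/255 = 0.431373 (inverted)
t(2,5) = 3.22 - 2.810·0.431373 = 2.008
Σt over all 11·3 pixels = 47609/850 ≈ 56.0105882
V = pitch²·Σt = 1.52²·47609/850 = 129.407

t(2,5)=2.008 V=129.407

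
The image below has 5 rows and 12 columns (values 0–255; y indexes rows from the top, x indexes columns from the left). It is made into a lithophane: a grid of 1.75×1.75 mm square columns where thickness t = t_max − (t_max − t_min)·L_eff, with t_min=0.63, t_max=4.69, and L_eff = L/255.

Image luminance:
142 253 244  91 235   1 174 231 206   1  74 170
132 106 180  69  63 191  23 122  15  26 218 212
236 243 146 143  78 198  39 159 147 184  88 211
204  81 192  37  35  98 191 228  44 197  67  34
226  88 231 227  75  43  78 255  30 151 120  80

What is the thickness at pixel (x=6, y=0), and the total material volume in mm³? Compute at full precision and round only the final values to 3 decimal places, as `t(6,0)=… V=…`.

span = t_max - t_min = 4.69 - 0.63 = 4.060
L(6,0) = 174, L_eff = 174/255 = 0.682353
t(6,0) = 4.69 - 4.060·0.682353 = 1.920
Σt over all 5·12 pixels = 1951061/12750 ≈ 153.0243922
V = pitch²·Σt = 1.75²·1951061/12750 = 468.637

t(6,0)=1.920 V=468.637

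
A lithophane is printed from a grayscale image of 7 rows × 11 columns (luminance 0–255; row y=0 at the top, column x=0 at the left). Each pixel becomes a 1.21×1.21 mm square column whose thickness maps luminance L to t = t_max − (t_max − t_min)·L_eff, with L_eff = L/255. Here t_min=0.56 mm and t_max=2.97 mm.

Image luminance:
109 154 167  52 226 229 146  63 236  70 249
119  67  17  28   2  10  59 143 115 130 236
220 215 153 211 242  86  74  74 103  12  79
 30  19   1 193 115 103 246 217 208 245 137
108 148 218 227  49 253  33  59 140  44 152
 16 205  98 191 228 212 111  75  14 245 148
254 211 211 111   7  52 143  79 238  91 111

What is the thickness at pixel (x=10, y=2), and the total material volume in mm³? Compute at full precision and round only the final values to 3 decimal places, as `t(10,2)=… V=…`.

span = t_max - t_min = 2.97 - 0.56 = 2.410
L(10,2) = 79, L_eff = 79/255 = 0.309804
t(10,2) = 2.97 - 2.410·0.309804 = 2.223
Σt over all 7·11 pixels = 1133141/8500 ≈ 133.3107059
V = pitch²·Σt = 1.21²·1133141/8500 = 195.180

t(10,2)=2.223 V=195.180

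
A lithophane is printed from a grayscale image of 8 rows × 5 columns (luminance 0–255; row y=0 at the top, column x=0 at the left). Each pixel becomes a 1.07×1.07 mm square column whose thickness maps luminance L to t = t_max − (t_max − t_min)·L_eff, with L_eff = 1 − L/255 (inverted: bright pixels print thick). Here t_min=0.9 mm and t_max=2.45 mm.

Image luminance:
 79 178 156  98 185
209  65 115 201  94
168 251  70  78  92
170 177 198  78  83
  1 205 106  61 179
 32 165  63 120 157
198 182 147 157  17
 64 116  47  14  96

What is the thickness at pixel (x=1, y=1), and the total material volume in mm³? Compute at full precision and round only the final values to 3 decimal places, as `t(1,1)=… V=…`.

t(1,1)=1.295 V=75.122

span = t_max - t_min = 2.45 - 0.9 = 1.550
L(1,1) = 65, L_eff = 1 - 65/255 = 0.745098 (inverted)
t(1,1) = 2.45 - 1.550·0.745098 = 1.295
Σt over all 8·5 pixels = 27886/425 ≈ 65.6141176
V = pitch²·Σt = 1.07²·27886/425 = 75.122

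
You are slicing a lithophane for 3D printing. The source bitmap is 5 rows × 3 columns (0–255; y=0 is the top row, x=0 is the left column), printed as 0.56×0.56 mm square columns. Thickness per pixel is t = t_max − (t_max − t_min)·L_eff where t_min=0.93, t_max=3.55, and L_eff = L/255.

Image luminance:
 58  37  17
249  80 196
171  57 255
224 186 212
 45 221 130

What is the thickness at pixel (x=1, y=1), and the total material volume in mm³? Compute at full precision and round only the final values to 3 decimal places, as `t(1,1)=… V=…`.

span = t_max - t_min = 3.55 - 0.93 = 2.620
L(1,1) = 80, L_eff = 80/255 = 0.313725
t(1,1) = 3.55 - 2.620·0.313725 = 2.728
Σt over all 5·3 pixels = 797719/25500 ≈ 31.2830980
V = pitch²·Σt = 0.56²·797719/25500 = 9.810

t(1,1)=2.728 V=9.810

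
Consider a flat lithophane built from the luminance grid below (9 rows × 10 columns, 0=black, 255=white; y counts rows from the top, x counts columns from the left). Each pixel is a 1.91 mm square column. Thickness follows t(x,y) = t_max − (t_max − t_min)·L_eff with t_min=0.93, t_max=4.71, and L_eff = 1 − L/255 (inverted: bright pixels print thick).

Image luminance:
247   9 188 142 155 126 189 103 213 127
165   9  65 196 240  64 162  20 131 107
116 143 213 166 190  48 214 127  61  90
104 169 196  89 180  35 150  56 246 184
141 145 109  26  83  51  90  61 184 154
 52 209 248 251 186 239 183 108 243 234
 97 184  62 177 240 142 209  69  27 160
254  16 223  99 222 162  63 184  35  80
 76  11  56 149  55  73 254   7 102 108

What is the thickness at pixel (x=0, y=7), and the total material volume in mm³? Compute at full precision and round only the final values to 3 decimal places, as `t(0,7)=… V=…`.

t(0,7)=4.695 V=955.793

span = t_max - t_min = 4.71 - 0.93 = 3.780
L(0,7) = 254, L_eff = 1 - 254/255 = 0.003922 (inverted)
t(0,7) = 4.71 - 3.780·0.003922 = 4.695
Σt over all 9·10 pixels = 1113489/4250 ≈ 261.9974118
V = pitch²·Σt = 1.91²·1113489/4250 = 955.793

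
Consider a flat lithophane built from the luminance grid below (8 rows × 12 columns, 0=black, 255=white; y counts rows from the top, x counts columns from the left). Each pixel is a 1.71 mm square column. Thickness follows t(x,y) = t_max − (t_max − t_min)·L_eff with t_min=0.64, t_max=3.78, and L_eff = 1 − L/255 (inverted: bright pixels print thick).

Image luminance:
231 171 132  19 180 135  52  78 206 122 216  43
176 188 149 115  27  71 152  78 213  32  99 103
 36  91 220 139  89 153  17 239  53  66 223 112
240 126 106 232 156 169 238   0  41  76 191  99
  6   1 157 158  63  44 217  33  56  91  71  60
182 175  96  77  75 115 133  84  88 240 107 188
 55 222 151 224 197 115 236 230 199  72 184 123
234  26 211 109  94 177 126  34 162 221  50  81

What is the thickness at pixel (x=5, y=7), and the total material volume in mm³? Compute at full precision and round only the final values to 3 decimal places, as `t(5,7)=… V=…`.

t(5,7)=2.820 V=617.136

span = t_max - t_min = 3.78 - 0.64 = 3.140
L(5,7) = 177, L_eff = 1 - 177/255 = 0.305882 (inverted)
t(5,7) = 3.78 - 3.140·0.305882 = 2.820
Σt over all 8·12 pixels = 89697/425 ≈ 211.0517647
V = pitch²·Σt = 1.71²·89697/425 = 617.136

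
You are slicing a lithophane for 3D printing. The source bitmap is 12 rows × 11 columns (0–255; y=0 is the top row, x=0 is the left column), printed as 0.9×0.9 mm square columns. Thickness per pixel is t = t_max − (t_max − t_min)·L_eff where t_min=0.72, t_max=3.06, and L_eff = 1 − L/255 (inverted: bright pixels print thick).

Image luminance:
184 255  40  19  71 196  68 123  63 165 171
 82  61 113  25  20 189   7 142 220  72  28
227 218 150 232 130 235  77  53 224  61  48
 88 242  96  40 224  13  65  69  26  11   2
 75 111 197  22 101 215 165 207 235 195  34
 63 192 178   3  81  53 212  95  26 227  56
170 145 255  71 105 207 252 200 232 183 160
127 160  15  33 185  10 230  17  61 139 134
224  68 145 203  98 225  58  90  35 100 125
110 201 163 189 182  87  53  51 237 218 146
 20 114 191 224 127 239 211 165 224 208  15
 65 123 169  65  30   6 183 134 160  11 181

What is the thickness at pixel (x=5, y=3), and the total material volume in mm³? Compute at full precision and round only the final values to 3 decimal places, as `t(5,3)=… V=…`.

span = t_max - t_min = 3.06 - 0.72 = 2.340
L(5,3) = 13, L_eff = 1 - 13/255 = 0.949020 (inverted)
t(5,3) = 3.06 - 2.340·0.949020 = 0.839
Σt over all 12·11 pixels = 524724/2125 ≈ 246.9289412
V = pitch²·Σt = 0.9²·524724/2125 = 200.012

t(5,3)=0.839 V=200.012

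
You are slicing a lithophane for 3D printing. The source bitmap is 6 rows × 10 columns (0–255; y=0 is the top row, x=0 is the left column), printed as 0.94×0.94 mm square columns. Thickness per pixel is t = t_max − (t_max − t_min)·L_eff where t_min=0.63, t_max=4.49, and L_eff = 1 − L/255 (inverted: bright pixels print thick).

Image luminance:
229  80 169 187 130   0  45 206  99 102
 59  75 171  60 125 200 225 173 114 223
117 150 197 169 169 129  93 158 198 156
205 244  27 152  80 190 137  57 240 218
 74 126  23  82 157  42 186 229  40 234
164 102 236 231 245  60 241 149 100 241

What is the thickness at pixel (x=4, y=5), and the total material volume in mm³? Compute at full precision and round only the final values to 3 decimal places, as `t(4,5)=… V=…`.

span = t_max - t_min = 4.49 - 0.63 = 3.860
L(4,5) = 245, L_eff = 1 - 245/255 = 0.039216 (inverted)
t(4,5) = 4.49 - 3.860·0.039216 = 4.339
Σt over all 6·10 pixels = 216491/1275 ≈ 169.7968627
V = pitch²·Σt = 0.94²·216491/1275 = 150.033

t(4,5)=4.339 V=150.033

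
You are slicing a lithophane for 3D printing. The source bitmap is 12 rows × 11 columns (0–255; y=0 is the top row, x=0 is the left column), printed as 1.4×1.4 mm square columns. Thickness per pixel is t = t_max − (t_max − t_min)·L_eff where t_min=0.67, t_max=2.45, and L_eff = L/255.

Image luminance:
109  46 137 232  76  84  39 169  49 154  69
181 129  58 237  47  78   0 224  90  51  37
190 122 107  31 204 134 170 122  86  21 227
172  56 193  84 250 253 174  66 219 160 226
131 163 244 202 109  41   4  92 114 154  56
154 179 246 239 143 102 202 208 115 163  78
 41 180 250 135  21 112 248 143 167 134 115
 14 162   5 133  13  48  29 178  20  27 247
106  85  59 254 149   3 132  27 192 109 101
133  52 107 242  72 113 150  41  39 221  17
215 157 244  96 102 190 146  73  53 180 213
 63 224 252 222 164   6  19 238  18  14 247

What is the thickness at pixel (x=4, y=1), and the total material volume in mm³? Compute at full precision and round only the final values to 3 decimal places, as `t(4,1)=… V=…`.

span = t_max - t_min = 2.45 - 0.67 = 1.780
L(4,1) = 47, L_eff = 47/255 = 0.184314
t(4,1) = 2.45 - 1.780·0.184314 = 2.122
Σt over all 12·11 pixels = 1320127/6375 ≈ 207.0787451
V = pitch²·Σt = 1.4²·1320127/6375 = 405.874

t(4,1)=2.122 V=405.874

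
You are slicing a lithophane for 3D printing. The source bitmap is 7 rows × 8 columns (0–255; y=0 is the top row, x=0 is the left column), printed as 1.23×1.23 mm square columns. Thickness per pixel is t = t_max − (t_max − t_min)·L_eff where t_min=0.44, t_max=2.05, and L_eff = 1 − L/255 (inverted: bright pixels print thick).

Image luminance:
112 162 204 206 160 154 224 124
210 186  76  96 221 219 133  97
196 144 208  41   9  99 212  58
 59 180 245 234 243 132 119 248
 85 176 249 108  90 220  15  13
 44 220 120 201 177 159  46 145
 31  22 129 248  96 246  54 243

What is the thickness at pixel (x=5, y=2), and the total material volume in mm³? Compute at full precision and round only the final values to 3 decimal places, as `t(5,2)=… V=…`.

t(5,2)=1.065 V=115.108

span = t_max - t_min = 2.05 - 0.44 = 1.610
L(5,2) = 99, L_eff = 1 - 99/255 = 0.611765 (inverted)
t(5,2) = 2.05 - 1.610·0.611765 = 1.065
Σt over all 7·8 pixels = 161679/2125 ≈ 76.0842353
V = pitch²·Σt = 1.23²·161679/2125 = 115.108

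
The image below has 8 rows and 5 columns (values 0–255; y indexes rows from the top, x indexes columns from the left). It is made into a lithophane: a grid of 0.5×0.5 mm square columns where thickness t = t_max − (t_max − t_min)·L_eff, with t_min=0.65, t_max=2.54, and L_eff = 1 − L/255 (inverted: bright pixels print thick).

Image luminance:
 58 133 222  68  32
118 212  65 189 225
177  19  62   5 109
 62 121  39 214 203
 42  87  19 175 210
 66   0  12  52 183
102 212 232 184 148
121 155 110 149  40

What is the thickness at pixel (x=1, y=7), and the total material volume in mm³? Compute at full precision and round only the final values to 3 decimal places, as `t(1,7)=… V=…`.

span = t_max - t_min = 2.54 - 0.65 = 1.890
L(1,7) = 155, L_eff = 1 - 155/255 = 0.392157 (inverted)
t(1,7) = 2.54 - 1.890·0.392157 = 1.799
Σt over all 8·5 pixels = 128204/2125 ≈ 60.3312941
V = pitch²·Σt = 0.5²·128204/2125 = 15.083

t(1,7)=1.799 V=15.083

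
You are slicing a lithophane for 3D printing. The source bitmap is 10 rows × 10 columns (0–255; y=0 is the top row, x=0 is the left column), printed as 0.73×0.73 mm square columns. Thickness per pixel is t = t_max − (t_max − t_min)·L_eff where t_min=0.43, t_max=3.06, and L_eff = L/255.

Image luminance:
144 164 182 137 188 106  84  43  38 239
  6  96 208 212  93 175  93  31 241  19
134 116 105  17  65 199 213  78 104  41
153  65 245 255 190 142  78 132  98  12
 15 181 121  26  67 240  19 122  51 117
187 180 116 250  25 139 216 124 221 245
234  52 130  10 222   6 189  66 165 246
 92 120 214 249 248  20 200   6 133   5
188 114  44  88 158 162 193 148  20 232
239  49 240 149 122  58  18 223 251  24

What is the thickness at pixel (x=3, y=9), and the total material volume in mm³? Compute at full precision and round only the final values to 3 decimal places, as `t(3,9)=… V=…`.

span = t_max - t_min = 3.06 - 0.43 = 2.630
L(3,9) = 149, L_eff = 149/255 = 0.584314
t(3,9) = 3.06 - 2.630·0.584314 = 1.523
Σt over all 10·10 pixels = 146747/850 ≈ 172.6435294
V = pitch²·Σt = 0.73²·146747/850 = 92.002

t(3,9)=1.523 V=92.002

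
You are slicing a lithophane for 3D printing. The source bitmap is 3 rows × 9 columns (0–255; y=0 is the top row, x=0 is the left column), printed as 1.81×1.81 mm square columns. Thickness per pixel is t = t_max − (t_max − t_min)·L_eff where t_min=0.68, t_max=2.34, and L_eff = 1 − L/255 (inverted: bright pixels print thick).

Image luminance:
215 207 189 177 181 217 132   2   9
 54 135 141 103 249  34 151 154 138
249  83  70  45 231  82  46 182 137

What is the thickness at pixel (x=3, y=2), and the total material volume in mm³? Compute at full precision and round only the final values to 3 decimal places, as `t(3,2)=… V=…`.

span = t_max - t_min = 2.34 - 0.68 = 1.660
L(3,2) = 45, L_eff = 1 - 45/255 = 0.823529 (inverted)
t(3,2) = 2.34 - 1.660·0.823529 = 0.973
Σt over all 3·9 pixels = 533969/12750 ≈ 41.8799216
V = pitch²·Σt = 1.81²·533969/12750 = 137.203

t(3,2)=0.973 V=137.203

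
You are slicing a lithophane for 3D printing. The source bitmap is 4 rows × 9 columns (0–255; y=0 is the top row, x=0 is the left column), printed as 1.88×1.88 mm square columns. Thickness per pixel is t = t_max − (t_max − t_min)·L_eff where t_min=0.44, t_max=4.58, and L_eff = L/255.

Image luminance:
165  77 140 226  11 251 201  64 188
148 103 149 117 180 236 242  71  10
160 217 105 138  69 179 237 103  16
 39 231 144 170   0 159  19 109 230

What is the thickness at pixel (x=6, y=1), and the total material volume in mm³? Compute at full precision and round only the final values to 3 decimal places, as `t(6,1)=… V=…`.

t(6,1)=0.651 V=301.350

span = t_max - t_min = 4.58 - 0.44 = 4.140
L(6,1) = 242, L_eff = 242/255 = 0.949020
t(6,1) = 4.58 - 4.140·0.949020 = 0.651
Σt over all 4·9 pixels = 181182/2125 ≈ 85.2621176
V = pitch²·Σt = 1.88²·181182/2125 = 301.350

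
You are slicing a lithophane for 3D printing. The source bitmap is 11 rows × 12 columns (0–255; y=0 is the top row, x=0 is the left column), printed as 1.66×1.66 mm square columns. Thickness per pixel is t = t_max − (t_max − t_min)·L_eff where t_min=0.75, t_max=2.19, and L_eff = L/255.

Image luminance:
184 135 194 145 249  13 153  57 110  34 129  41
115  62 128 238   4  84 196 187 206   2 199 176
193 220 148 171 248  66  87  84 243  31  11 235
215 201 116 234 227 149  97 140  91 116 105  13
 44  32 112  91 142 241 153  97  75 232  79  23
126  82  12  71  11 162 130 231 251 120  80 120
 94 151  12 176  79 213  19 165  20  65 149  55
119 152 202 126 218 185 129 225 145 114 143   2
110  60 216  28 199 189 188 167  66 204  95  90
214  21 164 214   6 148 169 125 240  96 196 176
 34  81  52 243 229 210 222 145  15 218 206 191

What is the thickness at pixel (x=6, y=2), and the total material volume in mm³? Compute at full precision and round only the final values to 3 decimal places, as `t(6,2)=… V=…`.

span = t_max - t_min = 2.19 - 0.75 = 1.440
L(6,2) = 87, L_eff = 87/255 = 0.341176
t(6,2) = 2.19 - 1.440·0.341176 = 1.699
Σt over all 11·12 pixels = 405687/2125 ≈ 190.9115294
V = pitch²·Σt = 1.66²·405687/2125 = 526.076

t(6,2)=1.699 V=526.076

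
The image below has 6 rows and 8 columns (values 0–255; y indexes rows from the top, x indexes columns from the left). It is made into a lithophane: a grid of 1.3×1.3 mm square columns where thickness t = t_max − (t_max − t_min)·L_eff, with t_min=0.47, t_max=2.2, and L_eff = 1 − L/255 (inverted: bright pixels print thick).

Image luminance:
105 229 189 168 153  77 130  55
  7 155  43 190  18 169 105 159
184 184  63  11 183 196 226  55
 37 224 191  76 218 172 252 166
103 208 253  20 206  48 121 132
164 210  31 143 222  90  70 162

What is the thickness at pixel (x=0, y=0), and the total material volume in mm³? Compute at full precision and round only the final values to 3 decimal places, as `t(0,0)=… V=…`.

t(0,0)=1.182 V=113.489

span = t_max - t_min = 2.2 - 0.47 = 1.730
L(0,0) = 105, L_eff = 1 - 105/255 = 0.588235 (inverted)
t(0,0) = 2.2 - 1.730·0.588235 = 1.182
Σt over all 6·8 pixels = 570803/8500 ≈ 67.1532941
V = pitch²·Σt = 1.3²·570803/8500 = 113.489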